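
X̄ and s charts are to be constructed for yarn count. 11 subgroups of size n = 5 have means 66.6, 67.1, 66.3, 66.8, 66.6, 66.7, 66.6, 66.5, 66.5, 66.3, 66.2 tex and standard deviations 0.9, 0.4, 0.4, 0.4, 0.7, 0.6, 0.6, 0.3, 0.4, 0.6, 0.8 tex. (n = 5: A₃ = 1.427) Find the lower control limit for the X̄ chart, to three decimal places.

X̄̄ = (66.6 + 67.1 + 66.3 + 66.8 + 66.6 + 66.7 + 66.6 + 66.5 + 66.5 + 66.3 + 66.2) / 11 = 66.5636
s̄ = (0.9 + 0.4 + 0.4 + 0.4 + 0.7 + 0.6 + 0.6 + 0.3 + 0.4 + 0.6 + 0.8) / 11 = 0.5545
LCL = X̄̄ − A₃·s̄ = 66.5636 − 1.427 × 0.5545 = 65.7723

65.772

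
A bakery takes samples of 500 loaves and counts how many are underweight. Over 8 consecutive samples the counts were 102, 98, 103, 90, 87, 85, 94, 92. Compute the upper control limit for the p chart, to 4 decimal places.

p̄ = Σdᵢ / (k·n) = 751 / (8 × 500) = 0.18775
UCL = p̄ + 3·√(p̄(1−p̄)/n) = 0.18775 + 3 × √(0.18775×0.81225/500) = 0.18775 + 3 × 0.01746 = 0.24014

0.2401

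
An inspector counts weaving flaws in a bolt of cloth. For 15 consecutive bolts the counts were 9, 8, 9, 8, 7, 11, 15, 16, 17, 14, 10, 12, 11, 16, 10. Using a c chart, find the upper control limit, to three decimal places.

21.722

c̄ = (9 + 8 + 9 + 8 + 7 + 11 + 15 + 16 + 17 + 14 + 10 + 12 + 11 + 16 + 10) / 15 = 173 / 15 = 11.5333
UCL = c̄ + 3√c̄ = 11.5333 + 3 × √11.5333 = 11.5333 + 3 × 3.3961 = 21.7216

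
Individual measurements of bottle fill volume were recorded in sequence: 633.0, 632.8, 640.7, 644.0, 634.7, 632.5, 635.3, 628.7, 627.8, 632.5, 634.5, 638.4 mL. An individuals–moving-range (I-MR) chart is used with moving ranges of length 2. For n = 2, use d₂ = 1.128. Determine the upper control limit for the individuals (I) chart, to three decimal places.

645.165

X̄ = (633.0 + 632.8 + 640.7 + 644.0 + 634.7 + 632.5 + 635.3 + 628.7 + 627.8 + 632.5 + 634.5 + 638.4) / 12 = 634.5750
Moving ranges: 0.2, 7.9, 3.3, 9.3, 2.2, 2.8, 6.6, 0.9, 4.7, 2.0, 3.9; M̄R̄ = 43.8000 / 11 = 3.9818
UCL = X̄ + 3·M̄R̄/d₂ = 634.5750 + 3 × 3.9818 / 1.128 = 645.1649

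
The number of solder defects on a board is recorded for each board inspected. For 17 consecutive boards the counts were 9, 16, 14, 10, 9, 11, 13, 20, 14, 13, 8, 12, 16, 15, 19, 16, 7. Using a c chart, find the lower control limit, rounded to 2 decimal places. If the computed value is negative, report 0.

2.22

c̄ = (9 + 16 + 14 + 10 + 9 + 11 + 13 + 20 + 14 + 13 + 8 + 12 + 16 + 15 + 19 + 16 + 7) / 17 = 222 / 17 = 13.0588
LCL = c̄ − 3√c̄ = 13.0588 − 3 × 3.6137 = 2.2177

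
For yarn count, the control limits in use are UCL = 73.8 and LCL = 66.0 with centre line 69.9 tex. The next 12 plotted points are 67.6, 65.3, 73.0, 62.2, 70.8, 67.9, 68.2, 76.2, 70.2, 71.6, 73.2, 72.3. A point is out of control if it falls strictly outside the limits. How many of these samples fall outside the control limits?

3

Compare each point to [66.0, 73.8]: sample 2 = 65.3 < LCL; sample 4 = 62.2 < LCL; sample 8 = 76.2 > UCL.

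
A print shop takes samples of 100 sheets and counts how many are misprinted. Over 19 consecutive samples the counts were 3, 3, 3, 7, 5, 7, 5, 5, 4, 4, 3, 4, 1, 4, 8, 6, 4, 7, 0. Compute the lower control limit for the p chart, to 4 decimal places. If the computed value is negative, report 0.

0.0000

p̄ = Σdᵢ / (k·n) = 83 / (19 × 100) = 0.04368
LCL = p̄ − 3·√(p̄(1−p̄)/n) = 0.04368 − 3 × 0.02044 = -0.01763 → 0 (negative, so LCL = 0)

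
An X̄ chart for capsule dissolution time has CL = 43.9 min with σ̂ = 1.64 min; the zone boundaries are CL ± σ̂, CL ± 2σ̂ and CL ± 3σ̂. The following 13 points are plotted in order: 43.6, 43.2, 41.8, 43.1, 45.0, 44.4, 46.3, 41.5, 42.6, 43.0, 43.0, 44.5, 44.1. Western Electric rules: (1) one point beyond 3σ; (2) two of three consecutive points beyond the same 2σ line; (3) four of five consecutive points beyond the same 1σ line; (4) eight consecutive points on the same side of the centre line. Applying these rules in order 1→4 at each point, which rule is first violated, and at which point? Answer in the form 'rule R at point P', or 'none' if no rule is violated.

Zone of each point (C = within 1σ̂, B = 1σ̂–2σ̂, A = 2σ̂–3σ̂, * = beyond 3σ̂; sign = side of CL): 1:-C, 2:-C, 3:-B, 4:-C, 5:+C, 6:+C, 7:+B, 8:-B, 9:-C, 10:-C, 11:-C, 12:+C, 13:+C
No rule fires across all 13 points.

none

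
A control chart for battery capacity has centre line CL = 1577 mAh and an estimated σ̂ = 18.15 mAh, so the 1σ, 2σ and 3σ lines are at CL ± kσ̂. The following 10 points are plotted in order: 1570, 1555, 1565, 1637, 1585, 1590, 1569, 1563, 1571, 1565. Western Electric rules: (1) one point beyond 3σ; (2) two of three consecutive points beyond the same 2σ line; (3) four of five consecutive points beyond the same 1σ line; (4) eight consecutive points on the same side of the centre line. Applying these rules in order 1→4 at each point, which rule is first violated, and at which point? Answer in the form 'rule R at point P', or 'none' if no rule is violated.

rule 1 at point 4

Zone of each point (C = within 1σ̂, B = 1σ̂–2σ̂, A = 2σ̂–3σ̂, * = beyond 3σ̂; sign = side of CL): 1:-C, 2:-B, 3:-C, 4:+*, 5:+C, 6:+C, 7:-C, 8:-C, 9:-C, 10:-C
Rule 1 (one point beyond the 3σ limits) is satisfied at point 4.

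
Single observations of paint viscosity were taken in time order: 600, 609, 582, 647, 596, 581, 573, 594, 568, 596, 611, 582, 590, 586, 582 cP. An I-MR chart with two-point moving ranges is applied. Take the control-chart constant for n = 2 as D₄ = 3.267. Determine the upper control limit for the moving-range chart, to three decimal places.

72.341

Moving ranges: 9, 27, 65, 51, 15, 8, 21, 26, 28, 15, 29, 8, 4, 4; M̄R̄ = 310.0000 / 14 = 22.1429
UCL_MR = D₄·M̄R̄ = 3.267 × 22.1429 = 72.3407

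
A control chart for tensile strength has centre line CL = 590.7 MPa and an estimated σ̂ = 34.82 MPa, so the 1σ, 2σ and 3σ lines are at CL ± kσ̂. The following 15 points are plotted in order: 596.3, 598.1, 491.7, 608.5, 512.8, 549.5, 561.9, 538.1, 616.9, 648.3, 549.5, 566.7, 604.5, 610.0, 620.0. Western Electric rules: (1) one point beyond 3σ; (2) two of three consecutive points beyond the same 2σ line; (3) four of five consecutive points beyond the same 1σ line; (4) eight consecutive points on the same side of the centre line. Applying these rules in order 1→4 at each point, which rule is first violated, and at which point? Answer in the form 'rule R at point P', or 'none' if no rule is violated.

Zone of each point (C = within 1σ̂, B = 1σ̂–2σ̂, A = 2σ̂–3σ̂, * = beyond 3σ̂; sign = side of CL): 1:+C, 2:+C, 3:-A, 4:+C, 5:-A, 6:-B, 7:-C, 8:-B, 9:+C, 10:+B, 11:-B, 12:-C, 13:+C, 14:+C, 15:+C
Rule 2 (two of three consecutive points beyond the same 2σ limit) is satisfied at point 5.

rule 2 at point 5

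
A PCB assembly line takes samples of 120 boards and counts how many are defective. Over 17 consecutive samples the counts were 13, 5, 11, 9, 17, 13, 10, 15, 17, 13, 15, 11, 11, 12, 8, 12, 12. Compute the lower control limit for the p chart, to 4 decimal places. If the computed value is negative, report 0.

0.0178

p̄ = Σdᵢ / (k·n) = 204 / (17 × 120) = 0.10000
LCL = p̄ − 3·√(p̄(1−p̄)/n) = 0.10000 − 3 × 0.02739 = 0.01784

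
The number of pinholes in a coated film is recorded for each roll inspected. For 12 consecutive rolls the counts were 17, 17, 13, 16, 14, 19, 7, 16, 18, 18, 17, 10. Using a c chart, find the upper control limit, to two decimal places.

c̄ = (17 + 17 + 13 + 16 + 14 + 19 + 7 + 16 + 18 + 18 + 17 + 10) / 12 = 182 / 12 = 15.1667
UCL = c̄ + 3√c̄ = 15.1667 + 3 × √15.1667 = 15.1667 + 3 × 3.8944 = 26.8500

26.85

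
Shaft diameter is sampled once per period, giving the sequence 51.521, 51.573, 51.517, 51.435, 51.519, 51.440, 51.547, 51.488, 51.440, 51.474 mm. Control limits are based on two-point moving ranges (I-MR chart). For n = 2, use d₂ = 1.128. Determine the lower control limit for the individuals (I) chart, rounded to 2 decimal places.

X̄ = (51.521 + 51.573 + 51.517 + 51.435 + 51.519 + 51.440 + 51.547 + 51.488 + 51.440 + 51.474) / 10 = 51.4954
Moving ranges: 0.052, 0.056, 0.082, 0.084, 0.079, 0.107, 0.059, 0.048, 0.034; M̄R̄ = 0.6010 / 9 = 0.0668
LCL = X̄ − 3·M̄R̄/d₂ = 51.4954 − 3 × 0.0668 / 1.128 = 51.3178

51.32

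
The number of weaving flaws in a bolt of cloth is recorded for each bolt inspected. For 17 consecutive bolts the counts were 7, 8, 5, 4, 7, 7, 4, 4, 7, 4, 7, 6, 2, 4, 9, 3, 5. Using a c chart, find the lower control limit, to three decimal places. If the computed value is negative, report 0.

c̄ = (7 + 8 + 5 + 4 + 7 + 7 + 4 + 4 + 7 + 4 + 7 + 6 + 2 + 4 + 9 + 3 + 5) / 17 = 93 / 17 = 5.4706
LCL = c̄ − 3√c̄ = 5.4706 − 3 × 2.3389 = -1.5462 → 0 (cannot be negative)

0.000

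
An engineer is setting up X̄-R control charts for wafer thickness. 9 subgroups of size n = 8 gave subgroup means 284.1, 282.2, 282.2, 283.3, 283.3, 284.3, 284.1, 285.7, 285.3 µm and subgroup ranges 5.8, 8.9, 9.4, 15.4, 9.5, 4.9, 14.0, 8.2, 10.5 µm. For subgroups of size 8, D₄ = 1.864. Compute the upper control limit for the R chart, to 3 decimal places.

R̄ = (5.8 + 8.9 + 9.4 + 15.4 + 9.5 + 4.9 + 14.0 + 8.2 + 10.5) / 9 = 86.6000 / 9 = 9.6222
UCL_R = D₄·R̄ = 1.864 × 9.6222 = 17.9358

17.936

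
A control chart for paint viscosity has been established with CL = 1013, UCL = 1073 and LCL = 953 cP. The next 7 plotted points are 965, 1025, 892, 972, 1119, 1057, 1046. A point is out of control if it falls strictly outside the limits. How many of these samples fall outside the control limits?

2

Compare each point to [953, 1073]: sample 3 = 892 < LCL; sample 5 = 1119 > UCL.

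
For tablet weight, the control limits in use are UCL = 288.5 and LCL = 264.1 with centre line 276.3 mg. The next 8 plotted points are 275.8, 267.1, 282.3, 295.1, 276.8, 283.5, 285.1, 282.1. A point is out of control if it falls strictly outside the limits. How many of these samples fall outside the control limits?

Compare each point to [264.1, 288.5]: sample 4 = 295.1 > UCL.

1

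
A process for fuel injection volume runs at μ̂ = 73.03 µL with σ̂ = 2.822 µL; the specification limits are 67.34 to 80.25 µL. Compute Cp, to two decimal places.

Cp = (USL − LSL) / (6σ̂) = (80.25 − 67.34) / (6 × 2.822) = 12.9100 / 16.9320 = 0.7625

0.76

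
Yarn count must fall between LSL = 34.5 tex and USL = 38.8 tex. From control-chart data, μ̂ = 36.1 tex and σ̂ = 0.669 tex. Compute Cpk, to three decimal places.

Cpu = (USL − μ̂) / (3σ̂) = (38.8 − 36.1) / (3 × 0.669) = 1.3453; Cpl = (μ̂ − LSL) / (3σ̂) = (36.1 − 34.5) / (3 × 0.669) = 0.7972; Cpk = min(Cpu, Cpl) = 0.7972

0.797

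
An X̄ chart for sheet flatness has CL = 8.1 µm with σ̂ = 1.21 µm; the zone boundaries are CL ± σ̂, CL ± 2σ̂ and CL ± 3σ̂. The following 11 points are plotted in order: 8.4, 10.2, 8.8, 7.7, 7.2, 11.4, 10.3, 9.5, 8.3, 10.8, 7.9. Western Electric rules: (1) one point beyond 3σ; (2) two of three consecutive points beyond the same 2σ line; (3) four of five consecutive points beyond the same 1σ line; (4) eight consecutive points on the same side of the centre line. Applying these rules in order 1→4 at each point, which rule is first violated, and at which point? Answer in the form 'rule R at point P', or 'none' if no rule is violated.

Zone of each point (C = within 1σ̂, B = 1σ̂–2σ̂, A = 2σ̂–3σ̂, * = beyond 3σ̂; sign = side of CL): 1:+C, 2:+B, 3:+C, 4:-C, 5:-C, 6:+A, 7:+B, 8:+B, 9:+C, 10:+A, 11:-C
Rule 3 (four of five consecutive points beyond the same 1σ limit) is satisfied at point 10.

rule 3 at point 10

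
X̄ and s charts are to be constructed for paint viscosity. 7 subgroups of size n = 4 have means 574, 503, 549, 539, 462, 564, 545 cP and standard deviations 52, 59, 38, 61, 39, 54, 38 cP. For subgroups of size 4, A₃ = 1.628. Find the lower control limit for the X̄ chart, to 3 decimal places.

X̄̄ = (574 + 503 + 549 + 539 + 462 + 564 + 545) / 7 = 533.7143
s̄ = (52 + 59 + 38 + 61 + 39 + 54 + 38) / 7 = 48.7143
LCL = X̄̄ − A₃·s̄ = 533.7143 − 1.628 × 48.7143 = 454.4074

454.407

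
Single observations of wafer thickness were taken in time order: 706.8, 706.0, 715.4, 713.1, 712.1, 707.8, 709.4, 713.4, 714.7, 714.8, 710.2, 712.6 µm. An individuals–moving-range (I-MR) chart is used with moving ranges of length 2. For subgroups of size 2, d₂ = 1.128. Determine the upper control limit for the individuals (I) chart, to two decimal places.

X̄ = (706.8 + 706.0 + 715.4 + 713.1 + 712.1 + 707.8 + 709.4 + 713.4 + 714.7 + 714.8 + 710.2 + 712.6) / 12 = 711.3583
Moving ranges: 0.8, 9.4, 2.3, 1.0, 4.3, 1.6, 4.0, 1.3, 0.1, 4.6, 2.4; M̄R̄ = 31.8000 / 11 = 2.8909
UCL = X̄ + 3·M̄R̄/d₂ = 711.3583 + 3 × 2.8909 / 1.128 = 719.0469

719.05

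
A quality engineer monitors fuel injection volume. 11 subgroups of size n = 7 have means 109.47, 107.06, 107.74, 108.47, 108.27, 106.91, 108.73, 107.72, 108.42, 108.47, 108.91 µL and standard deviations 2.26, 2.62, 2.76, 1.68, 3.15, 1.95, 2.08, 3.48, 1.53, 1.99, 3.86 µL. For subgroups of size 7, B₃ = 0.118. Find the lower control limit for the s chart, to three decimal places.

s̄ = (2.26 + 2.62 + 2.76 + 1.68 + 3.15 + 1.95 + 2.08 + 3.48 + 1.53 + 1.99 + 3.86) / 11 = 2.4873
LCL_s = B₃·s̄ = 0.118 × 2.4873 = 0.2935

0.293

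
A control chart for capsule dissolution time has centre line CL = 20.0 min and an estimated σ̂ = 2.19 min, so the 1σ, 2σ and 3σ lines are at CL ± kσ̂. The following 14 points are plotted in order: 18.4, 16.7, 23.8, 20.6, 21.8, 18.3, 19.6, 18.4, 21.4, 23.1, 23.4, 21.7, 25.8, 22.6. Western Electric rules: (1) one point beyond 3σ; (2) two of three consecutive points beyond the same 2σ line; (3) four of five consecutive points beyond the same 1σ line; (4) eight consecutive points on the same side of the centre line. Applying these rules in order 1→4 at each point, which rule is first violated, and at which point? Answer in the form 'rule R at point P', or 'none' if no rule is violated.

rule 3 at point 14

Zone of each point (C = within 1σ̂, B = 1σ̂–2σ̂, A = 2σ̂–3σ̂, * = beyond 3σ̂; sign = side of CL): 1:-C, 2:-B, 3:+B, 4:+C, 5:+C, 6:-C, 7:-C, 8:-C, 9:+C, 10:+B, 11:+B, 12:+C, 13:+A, 14:+B
Rule 3 (four of five consecutive points beyond the same 1σ limit) is satisfied at point 14.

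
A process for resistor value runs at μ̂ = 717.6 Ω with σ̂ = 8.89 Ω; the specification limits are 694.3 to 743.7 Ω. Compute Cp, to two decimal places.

Cp = (USL − LSL) / (6σ̂) = (743.7 − 694.3) / (6 × 8.89) = 49.4000 / 53.3400 = 0.9261

0.93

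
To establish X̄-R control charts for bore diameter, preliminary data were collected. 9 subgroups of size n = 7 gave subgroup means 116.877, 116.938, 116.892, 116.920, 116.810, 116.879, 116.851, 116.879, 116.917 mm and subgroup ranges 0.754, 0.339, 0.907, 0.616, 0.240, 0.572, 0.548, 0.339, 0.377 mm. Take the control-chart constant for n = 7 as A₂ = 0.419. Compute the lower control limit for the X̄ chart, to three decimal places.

116.666

X̄̄ = (116.877 + 116.938 + 116.892 + 116.920 + 116.810 + 116.879 + 116.851 + 116.879 + 116.917) / 9 = 1051.9630 / 9 = 116.8848
R̄ = (0.754 + 0.339 + 0.907 + 0.616 + 0.240 + 0.572 + 0.548 + 0.339 + 0.377) / 9 = 4.6920 / 9 = 0.5213
LCL = X̄̄ − A₂·R̄ = 116.8848 − 0.419 × 0.5213 = 116.6663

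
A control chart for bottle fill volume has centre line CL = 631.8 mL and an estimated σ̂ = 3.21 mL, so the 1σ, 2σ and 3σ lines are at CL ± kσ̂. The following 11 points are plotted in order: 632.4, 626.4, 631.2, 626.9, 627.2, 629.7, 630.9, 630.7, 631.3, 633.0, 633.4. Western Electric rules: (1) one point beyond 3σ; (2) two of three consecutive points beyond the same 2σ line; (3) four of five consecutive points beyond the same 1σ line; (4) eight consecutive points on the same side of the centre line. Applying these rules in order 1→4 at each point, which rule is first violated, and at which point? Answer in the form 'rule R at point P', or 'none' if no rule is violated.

Zone of each point (C = within 1σ̂, B = 1σ̂–2σ̂, A = 2σ̂–3σ̂, * = beyond 3σ̂; sign = side of CL): 1:+C, 2:-B, 3:-C, 4:-B, 5:-B, 6:-C, 7:-C, 8:-C, 9:-C, 10:+C, 11:+C
Rule 4 (eight consecutive points on the same side of the centre line) is satisfied at point 9.

rule 4 at point 9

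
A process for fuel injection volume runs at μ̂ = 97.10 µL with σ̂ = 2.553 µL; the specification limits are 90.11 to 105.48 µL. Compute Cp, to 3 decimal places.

1.003

Cp = (USL − LSL) / (6σ̂) = (105.48 − 90.11) / (6 × 2.553) = 15.3700 / 15.3180 = 1.0034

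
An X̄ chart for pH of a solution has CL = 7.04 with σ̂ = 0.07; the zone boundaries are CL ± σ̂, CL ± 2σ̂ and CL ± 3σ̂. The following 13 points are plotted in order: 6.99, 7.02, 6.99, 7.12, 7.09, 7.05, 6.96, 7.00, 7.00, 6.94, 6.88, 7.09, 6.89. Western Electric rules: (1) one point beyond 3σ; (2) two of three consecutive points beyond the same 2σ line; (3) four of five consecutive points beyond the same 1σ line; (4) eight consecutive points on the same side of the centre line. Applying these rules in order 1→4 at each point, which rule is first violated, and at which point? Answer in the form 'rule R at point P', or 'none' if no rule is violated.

rule 2 at point 13

Zone of each point (C = within 1σ̂, B = 1σ̂–2σ̂, A = 2σ̂–3σ̂, * = beyond 3σ̂; sign = side of CL): 1:-C, 2:-C, 3:-C, 4:+B, 5:+C, 6:+C, 7:-B, 8:-C, 9:-C, 10:-B, 11:-A, 12:+C, 13:-A
Rule 2 (two of three consecutive points beyond the same 2σ limit) is satisfied at point 13.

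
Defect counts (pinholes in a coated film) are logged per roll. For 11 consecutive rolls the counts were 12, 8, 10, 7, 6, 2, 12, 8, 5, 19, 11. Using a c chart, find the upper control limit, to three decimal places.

c̄ = (12 + 8 + 10 + 7 + 6 + 2 + 12 + 8 + 5 + 19 + 11) / 11 = 100 / 11 = 9.0909
UCL = c̄ + 3√c̄ = 9.0909 + 3 × √9.0909 = 9.0909 + 3 × 3.0151 = 18.1362

18.136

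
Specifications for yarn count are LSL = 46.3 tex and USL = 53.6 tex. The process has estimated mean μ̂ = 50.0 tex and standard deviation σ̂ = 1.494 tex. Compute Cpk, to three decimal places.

0.803

Cpu = (USL − μ̂) / (3σ̂) = (53.6 − 50.0) / (3 × 1.494) = 0.8032; Cpl = (μ̂ − LSL) / (3σ̂) = (50.0 − 46.3) / (3 × 1.494) = 0.8255; Cpk = min(Cpu, Cpl) = 0.8032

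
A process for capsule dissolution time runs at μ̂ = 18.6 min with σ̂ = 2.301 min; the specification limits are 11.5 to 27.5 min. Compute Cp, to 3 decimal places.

Cp = (USL − LSL) / (6σ̂) = (27.5 − 11.5) / (6 × 2.301) = 16.0000 / 13.8060 = 1.1589

1.159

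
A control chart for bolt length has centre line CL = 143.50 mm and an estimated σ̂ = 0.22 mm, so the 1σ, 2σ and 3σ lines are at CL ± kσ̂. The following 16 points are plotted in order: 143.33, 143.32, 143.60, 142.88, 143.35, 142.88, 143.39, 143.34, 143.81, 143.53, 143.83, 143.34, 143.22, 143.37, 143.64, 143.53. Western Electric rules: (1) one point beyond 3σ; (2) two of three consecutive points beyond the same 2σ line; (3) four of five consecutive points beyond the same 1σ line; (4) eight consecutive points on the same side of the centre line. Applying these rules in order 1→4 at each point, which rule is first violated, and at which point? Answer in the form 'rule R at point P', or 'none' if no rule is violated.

rule 2 at point 6

Zone of each point (C = within 1σ̂, B = 1σ̂–2σ̂, A = 2σ̂–3σ̂, * = beyond 3σ̂; sign = side of CL): 1:-C, 2:-C, 3:+C, 4:-A, 5:-C, 6:-A, 7:-C, 8:-C, 9:+B, 10:+C, 11:+B, 12:-C, 13:-B, 14:-C, 15:+C, 16:+C
Rule 2 (two of three consecutive points beyond the same 2σ limit) is satisfied at point 6.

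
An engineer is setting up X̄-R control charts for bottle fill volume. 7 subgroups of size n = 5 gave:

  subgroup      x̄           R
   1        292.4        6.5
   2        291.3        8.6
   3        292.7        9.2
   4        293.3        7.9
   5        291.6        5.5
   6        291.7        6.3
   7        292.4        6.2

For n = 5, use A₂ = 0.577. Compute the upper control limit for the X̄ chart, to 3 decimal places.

296.338

X̄̄ = (292.4 + 291.3 + 292.7 + 293.3 + 291.6 + 291.7 + 292.4) / 7 = 2045.4000 / 7 = 292.2000
R̄ = (6.5 + 8.6 + 9.2 + 7.9 + 5.5 + 6.3 + 6.2) / 7 = 50.2000 / 7 = 7.1714
UCL = X̄̄ + A₂·R̄ = 292.2000 + 0.577 × 7.1714 = 296.3379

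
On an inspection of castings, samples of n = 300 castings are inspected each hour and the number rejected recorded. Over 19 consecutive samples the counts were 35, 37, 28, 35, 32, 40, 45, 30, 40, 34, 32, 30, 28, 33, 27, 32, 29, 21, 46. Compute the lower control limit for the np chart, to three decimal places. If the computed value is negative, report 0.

17.031

p̄ = Σdᵢ / (k·n) = 634 / (19 × 300) = 0.11123
LCL = np̄ − 3·√(np̄(1−p̄)) = 33.3684 − 3 × 5.4458 = 17.0310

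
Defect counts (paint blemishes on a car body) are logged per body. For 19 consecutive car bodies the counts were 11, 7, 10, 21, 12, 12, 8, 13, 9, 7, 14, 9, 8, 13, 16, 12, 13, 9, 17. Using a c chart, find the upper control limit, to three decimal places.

21.863

c̄ = (11 + 7 + 10 + 21 + 12 + 12 + 8 + 13 + 9 + 7 + 14 + 9 + 8 + 13 + 16 + 12 + 13 + 9 + 17) / 19 = 221 / 19 = 11.6316
UCL = c̄ + 3√c̄ = 11.6316 + 3 × √11.6316 = 11.6316 + 3 × 3.4105 = 21.8631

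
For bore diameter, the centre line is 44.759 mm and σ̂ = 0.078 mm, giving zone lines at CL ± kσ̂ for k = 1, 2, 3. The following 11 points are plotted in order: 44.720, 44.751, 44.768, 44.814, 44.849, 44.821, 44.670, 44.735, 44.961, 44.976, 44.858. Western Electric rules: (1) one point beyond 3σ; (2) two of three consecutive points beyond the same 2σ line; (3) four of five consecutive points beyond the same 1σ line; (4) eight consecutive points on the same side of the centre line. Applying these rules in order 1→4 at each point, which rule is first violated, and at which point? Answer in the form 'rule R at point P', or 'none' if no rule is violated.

Zone of each point (C = within 1σ̂, B = 1σ̂–2σ̂, A = 2σ̂–3σ̂, * = beyond 3σ̂; sign = side of CL): 1:-C, 2:-C, 3:+C, 4:+C, 5:+B, 6:+C, 7:-B, 8:-C, 9:+A, 10:+A, 11:+B
Rule 2 (two of three consecutive points beyond the same 2σ limit) is satisfied at point 10.

rule 2 at point 10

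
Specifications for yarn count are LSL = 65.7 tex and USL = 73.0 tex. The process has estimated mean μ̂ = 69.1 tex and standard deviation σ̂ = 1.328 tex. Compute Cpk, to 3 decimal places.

0.853

Cpu = (USL − μ̂) / (3σ̂) = (73.0 − 69.1) / (3 × 1.328) = 0.9789; Cpl = (μ̂ − LSL) / (3σ̂) = (69.1 − 65.7) / (3 × 1.328) = 0.8534; Cpk = min(Cpu, Cpl) = 0.8534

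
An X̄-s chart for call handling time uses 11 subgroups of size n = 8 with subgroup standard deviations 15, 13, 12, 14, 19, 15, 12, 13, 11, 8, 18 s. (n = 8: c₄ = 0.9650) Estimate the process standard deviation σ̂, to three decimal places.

14.131

s̄ = (15 + 13 + 12 + 14 + 19 + 15 + 12 + 13 + 11 + 8 + 18) / 11 = 13.6364
σ̂ = s̄ / c₄ = 13.6364 / 0.9650 = 14.1309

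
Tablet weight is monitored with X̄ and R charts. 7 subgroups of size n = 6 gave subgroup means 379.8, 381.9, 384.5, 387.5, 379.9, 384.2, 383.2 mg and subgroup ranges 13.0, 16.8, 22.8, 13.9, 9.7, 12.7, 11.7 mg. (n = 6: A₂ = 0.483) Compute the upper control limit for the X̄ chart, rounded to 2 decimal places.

389.94

X̄̄ = (379.8 + 381.9 + 384.5 + 387.5 + 379.9 + 384.2 + 383.2) / 7 = 2681.0000 / 7 = 383.0000
R̄ = (13.0 + 16.8 + 22.8 + 13.9 + 9.7 + 12.7 + 11.7) / 7 = 100.6000 / 7 = 14.3714
UCL = X̄̄ + A₂·R̄ = 383.0000 + 0.483 × 14.3714 = 389.9414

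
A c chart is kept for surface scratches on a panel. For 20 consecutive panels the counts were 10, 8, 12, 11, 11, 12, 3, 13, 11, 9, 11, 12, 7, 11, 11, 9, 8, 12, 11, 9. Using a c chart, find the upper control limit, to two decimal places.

19.56

c̄ = (10 + 8 + 12 + 11 + 11 + 12 + 3 + 13 + 11 + 9 + 11 + 12 + 7 + 11 + 11 + 9 + 8 + 12 + 11 + 9) / 20 = 201 / 20 = 10.0500
UCL = c̄ + 3√c̄ = 10.0500 + 3 × √10.0500 = 10.0500 + 3 × 3.1702 = 19.5605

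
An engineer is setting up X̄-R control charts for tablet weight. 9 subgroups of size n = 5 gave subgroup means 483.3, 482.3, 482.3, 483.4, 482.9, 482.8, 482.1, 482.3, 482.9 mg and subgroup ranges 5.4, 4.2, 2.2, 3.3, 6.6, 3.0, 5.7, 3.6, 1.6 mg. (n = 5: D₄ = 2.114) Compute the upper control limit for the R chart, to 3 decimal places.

R̄ = (5.4 + 4.2 + 2.2 + 3.3 + 6.6 + 3.0 + 5.7 + 3.6 + 1.6) / 9 = 35.6000 / 9 = 3.9556
UCL_R = D₄·R̄ = 2.114 × 3.9556 = 8.3620

8.362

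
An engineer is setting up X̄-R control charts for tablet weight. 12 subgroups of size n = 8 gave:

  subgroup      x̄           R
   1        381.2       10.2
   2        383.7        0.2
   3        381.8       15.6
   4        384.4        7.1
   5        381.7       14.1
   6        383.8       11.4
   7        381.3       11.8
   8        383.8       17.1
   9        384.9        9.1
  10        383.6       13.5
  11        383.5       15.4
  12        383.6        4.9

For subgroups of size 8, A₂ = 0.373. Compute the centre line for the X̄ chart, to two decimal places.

383.11

X̄̄ = (381.2 + 383.7 + 381.8 + 384.4 + 381.7 + 383.8 + 381.3 + 383.8 + 384.9 + 383.6 + 383.5 + 383.6) / 12 = 4597.3000 / 12 = 383.1083
CL = X̄̄ = 383.1083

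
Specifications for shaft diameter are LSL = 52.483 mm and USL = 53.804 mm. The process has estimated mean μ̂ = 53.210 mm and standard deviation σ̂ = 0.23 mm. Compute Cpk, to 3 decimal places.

0.861

Cpu = (USL − μ̂) / (3σ̂) = (53.804 − 53.210) / (3 × 0.23) = 0.8609; Cpl = (μ̂ − LSL) / (3σ̂) = (53.210 − 52.483) / (3 × 0.23) = 1.0536; Cpk = min(Cpu, Cpl) = 0.8609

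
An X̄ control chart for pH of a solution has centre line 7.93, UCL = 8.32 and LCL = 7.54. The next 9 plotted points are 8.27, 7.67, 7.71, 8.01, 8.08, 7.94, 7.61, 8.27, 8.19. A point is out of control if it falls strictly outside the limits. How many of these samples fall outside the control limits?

0

All 9 points lie within [7.54, 8.32].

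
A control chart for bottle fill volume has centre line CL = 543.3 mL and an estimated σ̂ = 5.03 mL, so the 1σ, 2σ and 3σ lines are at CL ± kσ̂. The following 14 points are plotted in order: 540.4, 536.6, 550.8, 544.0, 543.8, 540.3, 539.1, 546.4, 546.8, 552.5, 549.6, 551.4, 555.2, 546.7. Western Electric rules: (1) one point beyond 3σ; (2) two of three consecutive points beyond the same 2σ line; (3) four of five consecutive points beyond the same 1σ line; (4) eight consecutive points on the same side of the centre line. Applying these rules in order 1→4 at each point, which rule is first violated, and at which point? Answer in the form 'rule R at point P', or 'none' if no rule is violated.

rule 3 at point 13

Zone of each point (C = within 1σ̂, B = 1σ̂–2σ̂, A = 2σ̂–3σ̂, * = beyond 3σ̂; sign = side of CL): 1:-C, 2:-B, 3:+B, 4:+C, 5:+C, 6:-C, 7:-C, 8:+C, 9:+C, 10:+B, 11:+B, 12:+B, 13:+A, 14:+C
Rule 3 (four of five consecutive points beyond the same 1σ limit) is satisfied at point 13.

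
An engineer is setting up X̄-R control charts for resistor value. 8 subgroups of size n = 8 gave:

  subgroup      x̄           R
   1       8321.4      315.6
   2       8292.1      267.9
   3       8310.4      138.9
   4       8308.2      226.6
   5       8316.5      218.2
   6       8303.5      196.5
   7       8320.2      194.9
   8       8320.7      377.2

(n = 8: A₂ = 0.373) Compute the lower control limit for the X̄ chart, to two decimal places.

8221.37

X̄̄ = (8321.4 + 8292.1 + 8310.4 + 8308.2 + 8316.5 + 8303.5 + 8320.2 + 8320.7) / 8 = 66493.0000 / 8 = 8311.6250
R̄ = (315.6 + 267.9 + 138.9 + 226.6 + 218.2 + 196.5 + 194.9 + 377.2) / 8 = 1935.8000 / 8 = 241.9750
LCL = X̄̄ − A₂·R̄ = 8311.6250 − 0.373 × 241.9750 = 8221.3683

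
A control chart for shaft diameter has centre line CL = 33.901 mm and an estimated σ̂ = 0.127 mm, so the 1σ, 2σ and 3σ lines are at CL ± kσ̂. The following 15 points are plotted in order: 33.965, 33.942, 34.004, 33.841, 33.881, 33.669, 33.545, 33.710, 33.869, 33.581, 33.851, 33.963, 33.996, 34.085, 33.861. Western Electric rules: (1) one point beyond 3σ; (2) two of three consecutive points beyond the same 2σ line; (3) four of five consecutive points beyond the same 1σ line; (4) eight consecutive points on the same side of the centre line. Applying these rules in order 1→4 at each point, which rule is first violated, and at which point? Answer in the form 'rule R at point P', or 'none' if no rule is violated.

rule 3 at point 10

Zone of each point (C = within 1σ̂, B = 1σ̂–2σ̂, A = 2σ̂–3σ̂, * = beyond 3σ̂; sign = side of CL): 1:+C, 2:+C, 3:+C, 4:-C, 5:-C, 6:-B, 7:-A, 8:-B, 9:-C, 10:-A, 11:-C, 12:+C, 13:+C, 14:+B, 15:-C
Rule 3 (four of five consecutive points beyond the same 1σ limit) is satisfied at point 10.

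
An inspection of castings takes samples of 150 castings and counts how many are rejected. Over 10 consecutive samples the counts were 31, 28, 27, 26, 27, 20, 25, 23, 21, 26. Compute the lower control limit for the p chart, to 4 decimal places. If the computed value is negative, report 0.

p̄ = Σdᵢ / (k·n) = 254 / (10 × 150) = 0.16933
LCL = p̄ − 3·√(p̄(1−p̄)/n) = 0.16933 − 3 × 0.03062 = 0.07747

0.0775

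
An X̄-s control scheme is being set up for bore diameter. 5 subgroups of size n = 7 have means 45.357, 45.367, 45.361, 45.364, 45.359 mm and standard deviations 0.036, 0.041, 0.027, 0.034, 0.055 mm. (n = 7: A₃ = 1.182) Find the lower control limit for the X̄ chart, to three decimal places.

45.316

X̄̄ = (45.357 + 45.367 + 45.361 + 45.364 + 45.359) / 5 = 45.3616
s̄ = (0.036 + 0.041 + 0.027 + 0.034 + 0.055) / 5 = 0.0386
LCL = X̄̄ − A₃·s̄ = 45.3616 − 1.182 × 0.0386 = 45.3160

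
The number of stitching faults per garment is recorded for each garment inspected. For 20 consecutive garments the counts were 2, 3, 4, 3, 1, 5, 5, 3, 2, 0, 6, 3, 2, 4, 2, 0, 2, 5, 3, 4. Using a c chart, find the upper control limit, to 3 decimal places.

c̄ = (2 + 3 + 4 + 3 + 1 + 5 + 5 + 3 + 2 + 0 + 6 + 3 + 2 + 4 + 2 + 0 + 2 + 5 + 3 + 4) / 20 = 59 / 20 = 2.9500
UCL = c̄ + 3√c̄ = 2.9500 + 3 × √2.9500 = 2.9500 + 3 × 1.7176 = 8.1027

8.103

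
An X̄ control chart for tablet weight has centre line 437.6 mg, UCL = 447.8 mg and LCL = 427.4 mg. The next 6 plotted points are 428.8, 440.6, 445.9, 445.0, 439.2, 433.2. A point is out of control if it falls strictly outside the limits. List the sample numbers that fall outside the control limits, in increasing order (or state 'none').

none

All 6 points lie within [427.4, 447.8].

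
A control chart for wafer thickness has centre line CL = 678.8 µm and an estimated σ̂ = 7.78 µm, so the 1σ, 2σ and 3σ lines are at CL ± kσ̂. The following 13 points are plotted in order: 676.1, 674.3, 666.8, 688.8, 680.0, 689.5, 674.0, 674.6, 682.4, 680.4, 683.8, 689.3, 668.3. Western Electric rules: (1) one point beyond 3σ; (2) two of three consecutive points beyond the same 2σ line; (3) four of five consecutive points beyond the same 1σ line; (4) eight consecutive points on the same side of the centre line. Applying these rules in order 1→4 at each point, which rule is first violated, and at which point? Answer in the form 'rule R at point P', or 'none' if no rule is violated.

none

Zone of each point (C = within 1σ̂, B = 1σ̂–2σ̂, A = 2σ̂–3σ̂, * = beyond 3σ̂; sign = side of CL): 1:-C, 2:-C, 3:-B, 4:+B, 5:+C, 6:+B, 7:-C, 8:-C, 9:+C, 10:+C, 11:+C, 12:+B, 13:-B
No rule fires across all 13 points.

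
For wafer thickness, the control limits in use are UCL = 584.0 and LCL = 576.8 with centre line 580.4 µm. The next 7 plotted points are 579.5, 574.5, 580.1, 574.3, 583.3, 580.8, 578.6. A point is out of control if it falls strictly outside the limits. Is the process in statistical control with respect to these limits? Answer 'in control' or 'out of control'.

out of control

Compare each point to [576.8, 584.0]: sample 2 = 574.5 < LCL; sample 4 = 574.3 < LCL.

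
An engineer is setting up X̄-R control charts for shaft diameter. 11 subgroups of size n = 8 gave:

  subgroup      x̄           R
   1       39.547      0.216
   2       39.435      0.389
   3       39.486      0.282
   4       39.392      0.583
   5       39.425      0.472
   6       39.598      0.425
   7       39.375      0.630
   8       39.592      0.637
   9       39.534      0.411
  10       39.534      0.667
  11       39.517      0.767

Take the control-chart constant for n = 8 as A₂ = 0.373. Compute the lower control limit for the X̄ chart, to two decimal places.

39.31

X̄̄ = (39.547 + 39.435 + 39.486 + 39.392 + 39.425 + 39.598 + 39.375 + 39.592 + 39.534 + 39.534 + 39.517) / 11 = 434.4350 / 11 = 39.4941
R̄ = (0.216 + 0.389 + 0.282 + 0.583 + 0.472 + 0.425 + 0.630 + 0.637 + 0.411 + 0.667 + 0.767) / 11 = 5.4790 / 11 = 0.4981
LCL = X̄̄ − A₂·R̄ = 39.4941 − 0.373 × 0.4981 = 39.3083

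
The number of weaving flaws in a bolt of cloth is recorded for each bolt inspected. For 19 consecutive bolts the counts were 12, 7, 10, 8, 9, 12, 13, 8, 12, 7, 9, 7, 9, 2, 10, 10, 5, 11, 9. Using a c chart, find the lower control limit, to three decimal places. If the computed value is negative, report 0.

c̄ = (12 + 7 + 10 + 8 + 9 + 12 + 13 + 8 + 12 + 7 + 9 + 7 + 9 + 2 + 10 + 10 + 5 + 11 + 9) / 19 = 170 / 19 = 8.9474
LCL = c̄ − 3√c̄ = 8.9474 − 3 × 2.9912 = -0.0263 → 0 (cannot be negative)

0.000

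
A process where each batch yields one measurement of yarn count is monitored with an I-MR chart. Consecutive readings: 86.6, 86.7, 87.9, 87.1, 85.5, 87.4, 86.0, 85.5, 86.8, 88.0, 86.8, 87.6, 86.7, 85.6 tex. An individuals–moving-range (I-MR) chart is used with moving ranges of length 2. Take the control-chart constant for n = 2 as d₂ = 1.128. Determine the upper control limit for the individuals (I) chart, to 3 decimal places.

89.593

X̄ = (86.6 + 86.7 + 87.9 + 87.1 + 85.5 + 87.4 + 86.0 + 85.5 + 86.8 + 88.0 + 86.8 + 87.6 + 86.7 + 85.6) / 14 = 86.7286
Moving ranges: 0.1, 1.2, 0.8, 1.6, 1.9, 1.4, 0.5, 1.3, 1.2, 1.2, 0.8, 0.9, 1.1; M̄R̄ = 14.0000 / 13 = 1.0769
UCL = X̄ + 3·M̄R̄/d₂ = 86.7286 + 3 × 1.0769 / 1.128 = 89.5927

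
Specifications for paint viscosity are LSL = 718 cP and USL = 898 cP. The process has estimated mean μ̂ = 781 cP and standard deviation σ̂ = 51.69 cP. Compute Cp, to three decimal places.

Cp = (USL − LSL) / (6σ̂) = (898 − 718) / (6 × 51.69) = 180.0000 / 310.1400 = 0.5804

0.580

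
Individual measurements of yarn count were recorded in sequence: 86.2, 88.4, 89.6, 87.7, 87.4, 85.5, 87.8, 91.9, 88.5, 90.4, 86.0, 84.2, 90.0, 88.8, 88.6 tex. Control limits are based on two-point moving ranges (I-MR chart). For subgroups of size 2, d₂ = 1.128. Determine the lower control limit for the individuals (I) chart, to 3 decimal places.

X̄ = (86.2 + 88.4 + 89.6 + 87.7 + 87.4 + 85.5 + 87.8 + 91.9 + 88.5 + 90.4 + 86.0 + 84.2 + 90.0 + 88.8 + 88.6) / 15 = 88.0667
Moving ranges: 2.2, 1.2, 1.9, 0.3, 1.9, 2.3, 4.1, 3.4, 1.9, 4.4, 1.8, 5.8, 1.2, 0.2; M̄R̄ = 32.6000 / 14 = 2.3286
LCL = X̄ − 3·M̄R̄/d₂ = 88.0667 − 3 × 2.3286 / 1.128 = 81.8737

81.874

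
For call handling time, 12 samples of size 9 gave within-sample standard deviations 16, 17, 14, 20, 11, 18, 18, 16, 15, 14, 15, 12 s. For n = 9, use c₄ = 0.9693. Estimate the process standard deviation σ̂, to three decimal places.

s̄ = (16 + 17 + 14 + 20 + 11 + 18 + 18 + 16 + 15 + 14 + 15 + 12) / 12 = 15.5000
σ̂ = s̄ / c₄ = 15.5000 / 0.9693 = 15.9909

15.991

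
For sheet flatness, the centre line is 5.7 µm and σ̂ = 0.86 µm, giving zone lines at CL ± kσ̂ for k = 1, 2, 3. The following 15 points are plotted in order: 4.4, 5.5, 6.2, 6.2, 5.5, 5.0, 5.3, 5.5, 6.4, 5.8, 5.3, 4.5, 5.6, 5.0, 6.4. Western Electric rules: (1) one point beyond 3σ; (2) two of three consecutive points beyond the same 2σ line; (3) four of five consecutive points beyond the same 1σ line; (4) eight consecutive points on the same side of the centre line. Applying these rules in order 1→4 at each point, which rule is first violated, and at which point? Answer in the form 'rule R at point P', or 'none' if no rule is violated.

none

Zone of each point (C = within 1σ̂, B = 1σ̂–2σ̂, A = 2σ̂–3σ̂, * = beyond 3σ̂; sign = side of CL): 1:-B, 2:-C, 3:+C, 4:+C, 5:-C, 6:-C, 7:-C, 8:-C, 9:+C, 10:+C, 11:-C, 12:-B, 13:-C, 14:-C, 15:+C
No rule fires across all 15 points.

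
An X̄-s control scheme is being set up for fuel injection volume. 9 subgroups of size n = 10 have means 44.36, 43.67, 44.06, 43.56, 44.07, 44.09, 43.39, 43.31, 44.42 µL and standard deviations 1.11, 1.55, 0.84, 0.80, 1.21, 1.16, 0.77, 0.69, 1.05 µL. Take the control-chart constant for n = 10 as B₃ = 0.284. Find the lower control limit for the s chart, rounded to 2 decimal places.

0.29

s̄ = (1.11 + 1.55 + 0.84 + 0.80 + 1.21 + 1.16 + 0.77 + 0.69 + 1.05) / 9 = 1.0200
LCL_s = B₃·s̄ = 0.284 × 1.0200 = 0.2897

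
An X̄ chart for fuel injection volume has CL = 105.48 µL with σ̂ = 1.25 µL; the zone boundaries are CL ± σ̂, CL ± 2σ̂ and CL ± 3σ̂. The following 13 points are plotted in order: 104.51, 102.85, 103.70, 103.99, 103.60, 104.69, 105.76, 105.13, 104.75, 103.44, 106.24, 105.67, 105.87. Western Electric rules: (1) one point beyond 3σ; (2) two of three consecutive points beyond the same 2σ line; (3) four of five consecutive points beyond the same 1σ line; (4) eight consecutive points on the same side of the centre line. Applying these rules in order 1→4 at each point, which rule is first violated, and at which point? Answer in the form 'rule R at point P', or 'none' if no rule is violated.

rule 3 at point 5

Zone of each point (C = within 1σ̂, B = 1σ̂–2σ̂, A = 2σ̂–3σ̂, * = beyond 3σ̂; sign = side of CL): 1:-C, 2:-A, 3:-B, 4:-B, 5:-B, 6:-C, 7:+C, 8:-C, 9:-C, 10:-B, 11:+C, 12:+C, 13:+C
Rule 3 (four of five consecutive points beyond the same 1σ limit) is satisfied at point 5.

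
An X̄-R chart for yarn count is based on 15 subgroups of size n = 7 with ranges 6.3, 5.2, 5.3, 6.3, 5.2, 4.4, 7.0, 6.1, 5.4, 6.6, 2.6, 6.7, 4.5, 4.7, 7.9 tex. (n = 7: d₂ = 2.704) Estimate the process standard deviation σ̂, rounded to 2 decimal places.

R̄ = (6.3 + 5.2 + 5.3 + 6.3 + 5.2 + 4.4 + 7.0 + 6.1 + 5.4 + 6.6 + 2.6 + 6.7 + 4.5 + 4.7 + 7.9) / 15 = 5.6133
σ̂ = R̄ / d₂ = 5.6133 / 2.704 = 2.0759

2.08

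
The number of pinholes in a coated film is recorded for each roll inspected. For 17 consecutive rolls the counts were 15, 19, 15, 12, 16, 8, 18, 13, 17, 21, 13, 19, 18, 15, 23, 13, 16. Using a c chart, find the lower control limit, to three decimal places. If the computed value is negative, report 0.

c̄ = (15 + 19 + 15 + 12 + 16 + 8 + 18 + 13 + 17 + 21 + 13 + 19 + 18 + 15 + 23 + 13 + 16) / 17 = 271 / 17 = 15.9412
LCL = c̄ − 3√c̄ = 15.9412 − 3 × 3.9926 = 3.9633

3.963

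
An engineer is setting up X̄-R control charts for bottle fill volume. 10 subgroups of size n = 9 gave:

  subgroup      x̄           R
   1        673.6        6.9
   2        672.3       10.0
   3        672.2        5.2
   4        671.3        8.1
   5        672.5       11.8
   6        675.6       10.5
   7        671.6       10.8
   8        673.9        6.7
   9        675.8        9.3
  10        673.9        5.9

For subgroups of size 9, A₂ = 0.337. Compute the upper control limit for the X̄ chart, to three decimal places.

676.141

X̄̄ = (673.6 + 672.3 + 672.2 + 671.3 + 672.5 + 675.6 + 671.6 + 673.9 + 675.8 + 673.9) / 10 = 6732.7000 / 10 = 673.2700
R̄ = (6.9 + 10.0 + 5.2 + 8.1 + 11.8 + 10.5 + 10.8 + 6.7 + 9.3 + 5.9) / 10 = 85.2000 / 10 = 8.5200
UCL = X̄̄ + A₂·R̄ = 673.2700 + 0.337 × 8.5200 = 676.1412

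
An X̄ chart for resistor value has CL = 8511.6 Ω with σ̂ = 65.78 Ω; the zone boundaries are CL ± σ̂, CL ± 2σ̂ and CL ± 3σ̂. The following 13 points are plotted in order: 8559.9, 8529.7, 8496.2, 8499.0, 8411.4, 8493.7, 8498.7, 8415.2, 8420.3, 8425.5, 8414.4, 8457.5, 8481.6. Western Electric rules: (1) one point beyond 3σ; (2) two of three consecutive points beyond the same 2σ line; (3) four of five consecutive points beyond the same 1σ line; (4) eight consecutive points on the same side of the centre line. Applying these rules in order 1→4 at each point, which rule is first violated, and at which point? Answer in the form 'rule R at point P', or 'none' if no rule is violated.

Zone of each point (C = within 1σ̂, B = 1σ̂–2σ̂, A = 2σ̂–3σ̂, * = beyond 3σ̂; sign = side of CL): 1:+C, 2:+C, 3:-C, 4:-C, 5:-B, 6:-C, 7:-C, 8:-B, 9:-B, 10:-B, 11:-B, 12:-C, 13:-C
Rule 4 (eight consecutive points on the same side of the centre line) is satisfied at point 10.

rule 4 at point 10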